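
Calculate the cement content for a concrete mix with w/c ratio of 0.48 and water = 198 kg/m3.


Cement = water / (w/c)
= 198 / 0.48
= 412.5 kg/m3

412.5


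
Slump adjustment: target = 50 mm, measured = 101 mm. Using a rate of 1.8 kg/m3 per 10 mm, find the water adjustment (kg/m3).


Difference = 50 - 101 = -51 mm
Water adjustment = -51 * 1.8 / 10 = -9.2 kg/m3

-9.2


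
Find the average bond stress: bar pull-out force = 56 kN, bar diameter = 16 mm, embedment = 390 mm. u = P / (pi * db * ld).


u = P / (pi * db * ld)
= 56 * 1000 / (pi * 16 * 390)
= 2.857 MPa

2.857


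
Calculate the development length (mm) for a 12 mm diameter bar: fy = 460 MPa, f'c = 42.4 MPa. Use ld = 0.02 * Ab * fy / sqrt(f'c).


Ab = pi * 12^2 / 4 = 113.097 mm2
ld = 0.02 * 113.097 * 460 / sqrt(42.4)
= 159.8 mm

159.8


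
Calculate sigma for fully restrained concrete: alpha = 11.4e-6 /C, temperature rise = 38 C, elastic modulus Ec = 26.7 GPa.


sigma = alpha * dT * Ec
= 11.4e-6 * 38 * 26.7 * 1000
= 11.566 MPa

11.566


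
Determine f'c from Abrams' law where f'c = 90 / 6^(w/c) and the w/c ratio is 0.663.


f'c = 90 / 6^0.663
= 90 / 3.28
= 27.44 MPa

27.44


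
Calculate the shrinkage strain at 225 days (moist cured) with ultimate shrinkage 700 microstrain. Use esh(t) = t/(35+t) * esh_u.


esh(225) = 225 / (35 + 225) * 700
= 225 / 260 * 700
= 605.8 microstrain

605.8


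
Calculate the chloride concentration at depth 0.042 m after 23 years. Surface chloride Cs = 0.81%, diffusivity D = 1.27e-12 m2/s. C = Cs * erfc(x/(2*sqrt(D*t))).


t_seconds = 23 * 365.25 * 24 * 3600 = 725824800.0 s
arg = 0.042 / (2 * sqrt(1.27e-12 * 725824800.0))
= 0.6917
erfc(0.6917) = 0.328
C = 0.81 * 0.328 = 0.2657%

0.2657


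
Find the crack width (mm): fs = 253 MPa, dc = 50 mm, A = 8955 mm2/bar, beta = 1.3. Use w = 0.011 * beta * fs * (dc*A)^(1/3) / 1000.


w = 0.011 * beta * fs * (dc * A)^(1/3) / 1000
= 0.011 * 1.3 * 253 * (50 * 8955)^(1/3) / 1000
= 0.277 mm

0.277


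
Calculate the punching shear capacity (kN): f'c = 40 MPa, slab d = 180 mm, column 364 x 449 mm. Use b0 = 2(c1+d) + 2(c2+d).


b0 = 2*(364 + 180) + 2*(449 + 180) = 2346 mm
Vc = 0.33 * sqrt(40) * 2346 * 180 / 1000
= 881.34 kN

881.34


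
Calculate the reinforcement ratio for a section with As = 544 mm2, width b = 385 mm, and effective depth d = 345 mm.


rho = As / (b * d)
= 544 / (385 * 345)
= 0.0041

0.0041


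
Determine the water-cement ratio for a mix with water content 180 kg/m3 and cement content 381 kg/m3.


w/c = water / cement
w/c = 180 / 381 = 0.472

0.472


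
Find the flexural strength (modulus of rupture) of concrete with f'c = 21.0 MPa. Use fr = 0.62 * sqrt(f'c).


fr = 0.62 * sqrt(21.0)
= 2.841 MPa

2.841


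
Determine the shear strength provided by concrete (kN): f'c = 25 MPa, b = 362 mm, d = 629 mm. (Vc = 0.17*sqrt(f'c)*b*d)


Vc = 0.17 * sqrt(25) * 362 * 629 / 1000
= 193.54 kN

193.54


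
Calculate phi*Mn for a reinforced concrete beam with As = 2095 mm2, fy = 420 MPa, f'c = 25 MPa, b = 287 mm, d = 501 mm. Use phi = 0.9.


a = As * fy / (0.85 * f'c * b)
= 2095 * 420 / (0.85 * 25 * 287)
= 144.2755 mm
Mn = As * fy * (d - a/2) / 10^6
= 377.3559 kN-m
phi*Mn = 0.9 * 377.3559 = 339.62 kN-m

339.62


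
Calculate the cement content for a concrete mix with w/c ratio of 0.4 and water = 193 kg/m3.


Cement = water / (w/c)
= 193 / 0.4
= 482.5 kg/m3

482.5


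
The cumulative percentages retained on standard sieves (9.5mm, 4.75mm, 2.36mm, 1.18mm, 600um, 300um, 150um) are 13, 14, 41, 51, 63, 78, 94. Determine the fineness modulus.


FM = sum(cumulative % retained) / 100
= 354 / 100
= 3.54

3.54


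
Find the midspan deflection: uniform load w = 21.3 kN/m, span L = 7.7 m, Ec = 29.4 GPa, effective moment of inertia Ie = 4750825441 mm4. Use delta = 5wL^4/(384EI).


Convert: L = 7.7 m = 7700 mm, Ec = 29.4 GPa = 29400 MPa
delta = 5 * 21.3 * 7700^4 / (384 * 29400 * 4750825441)
= 6.98 mm

6.98


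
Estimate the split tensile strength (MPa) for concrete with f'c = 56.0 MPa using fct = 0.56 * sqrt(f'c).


fct = 0.56 * sqrt(56.0)
= 0.56 * 7.483
= 4.191 MPa

4.191


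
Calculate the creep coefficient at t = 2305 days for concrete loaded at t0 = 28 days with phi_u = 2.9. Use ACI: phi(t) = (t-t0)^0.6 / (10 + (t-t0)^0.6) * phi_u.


dt = 2305 - 28 = 2277
phi = 2277^0.6 / (10 + 2277^0.6) * 2.9
= 2.644

2.644


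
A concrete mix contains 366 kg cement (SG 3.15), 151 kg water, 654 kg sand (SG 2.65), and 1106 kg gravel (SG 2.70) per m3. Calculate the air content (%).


Vol cement = 366 / (3.15 * 1000) = 0.11619 m3
Vol water = 151 / 1000 = 0.151 m3
Vol sand = 654 / (2.65 * 1000) = 0.246792 m3
Vol gravel = 1106 / (2.70 * 1000) = 0.40963 m3
Total solid + water volume = 0.923613 m3
Air = (1 - 0.923613) * 100 = 7.64%

7.64


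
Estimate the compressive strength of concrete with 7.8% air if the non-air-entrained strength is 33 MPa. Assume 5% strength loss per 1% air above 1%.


Strength loss = (7.8 - 1) * 5 = 34.0%
f'c = 33 * (1 - 34.0/100)
= 21.78 MPa

21.78


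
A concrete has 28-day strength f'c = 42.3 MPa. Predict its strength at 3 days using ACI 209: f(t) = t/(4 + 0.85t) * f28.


f(3) = 3 / (4 + 0.85 * 3) * 42.3
= 3 / 6.55 * 42.3
= 19.37 MPa

19.37


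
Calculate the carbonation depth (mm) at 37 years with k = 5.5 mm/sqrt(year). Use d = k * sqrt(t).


depth = k * sqrt(t)
= 5.5 * sqrt(37)
= 33.46 mm

33.46


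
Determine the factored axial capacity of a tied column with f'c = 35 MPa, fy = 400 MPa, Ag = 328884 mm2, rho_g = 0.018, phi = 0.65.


Ast = rho * Ag = 0.018 * 328884 = 5919.912 mm2
phi*Pn = 0.65 * 0.80 * (0.85 * 35 * (328884 - 5919.912) + 400 * 5919.912) / 1000
= 6227.6 kN

6227.6


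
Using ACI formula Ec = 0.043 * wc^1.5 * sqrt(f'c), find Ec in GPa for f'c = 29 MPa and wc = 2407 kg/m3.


Ec = 0.043 * 2407^1.5 * sqrt(29) / 1000
= 27.35 GPa

27.35


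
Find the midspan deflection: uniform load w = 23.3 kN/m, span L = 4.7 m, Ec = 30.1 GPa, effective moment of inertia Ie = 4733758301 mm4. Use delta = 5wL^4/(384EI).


Convert: L = 4.7 m = 4700 mm, Ec = 30.1 GPa = 30100 MPa
delta = 5 * 23.3 * 4700^4 / (384 * 30100 * 4733758301)
= 1.04 mm

1.04


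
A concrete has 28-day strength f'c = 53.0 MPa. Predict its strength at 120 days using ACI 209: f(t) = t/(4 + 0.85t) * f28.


f(120) = 120 / (4 + 0.85 * 120) * 53.0
= 120 / 106.0 * 53.0
= 60.0 MPa

60.0


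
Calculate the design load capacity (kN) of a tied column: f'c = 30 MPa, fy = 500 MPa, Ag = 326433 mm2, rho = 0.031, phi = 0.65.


Ast = rho * Ag = 0.031 * 326433 = 10119.423 mm2
phi*Pn = 0.65 * 0.80 * (0.85 * 30 * (326433 - 10119.423) + 500 * 10119.423) / 1000
= 6825.37 kN

6825.37


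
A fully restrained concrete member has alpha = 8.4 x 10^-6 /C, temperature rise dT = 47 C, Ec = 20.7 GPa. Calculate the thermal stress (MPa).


sigma = alpha * dT * Ec
= 8.4e-6 * 47 * 20.7 * 1000
= 8.172 MPa

8.172


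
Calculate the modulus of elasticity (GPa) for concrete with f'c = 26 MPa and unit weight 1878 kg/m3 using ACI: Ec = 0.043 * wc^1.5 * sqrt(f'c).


Ec = 0.043 * 1878^1.5 * sqrt(26) / 1000
= 17.84 GPa

17.84


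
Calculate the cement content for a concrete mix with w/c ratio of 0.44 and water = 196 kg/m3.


Cement = water / (w/c)
= 196 / 0.44
= 445.5 kg/m3

445.5


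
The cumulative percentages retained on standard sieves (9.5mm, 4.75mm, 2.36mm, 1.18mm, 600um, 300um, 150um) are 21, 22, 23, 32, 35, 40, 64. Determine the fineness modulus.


FM = sum(cumulative % retained) / 100
= 237 / 100
= 2.37

2.37


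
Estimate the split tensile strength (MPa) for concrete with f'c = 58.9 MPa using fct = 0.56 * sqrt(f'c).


fct = 0.56 * sqrt(58.9)
= 0.56 * 7.675
= 4.298 MPa

4.298


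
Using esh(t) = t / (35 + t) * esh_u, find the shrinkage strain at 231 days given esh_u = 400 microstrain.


esh(231) = 231 / (35 + 231) * 400
= 231 / 266 * 400
= 347.4 microstrain

347.4


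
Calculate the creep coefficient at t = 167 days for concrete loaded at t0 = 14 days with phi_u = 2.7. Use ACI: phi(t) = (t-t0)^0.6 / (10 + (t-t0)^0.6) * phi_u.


dt = 167 - 14 = 153
phi = 153^0.6 / (10 + 153^0.6) * 2.7
= 1.813

1.813


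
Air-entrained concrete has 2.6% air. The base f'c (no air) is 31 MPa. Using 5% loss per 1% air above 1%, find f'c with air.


Strength loss = (2.6 - 1) * 5 = 8.0%
f'c = 31 * (1 - 8.0/100)
= 28.52 MPa

28.52


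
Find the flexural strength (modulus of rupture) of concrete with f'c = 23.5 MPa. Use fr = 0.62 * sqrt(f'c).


fr = 0.62 * sqrt(23.5)
= 3.006 MPa

3.006


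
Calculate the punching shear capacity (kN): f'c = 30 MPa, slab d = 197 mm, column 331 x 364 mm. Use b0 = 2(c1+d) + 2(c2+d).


b0 = 2*(331 + 197) + 2*(364 + 197) = 2178 mm
Vc = 0.33 * sqrt(30) * 2178 * 197 / 1000
= 775.53 kN

775.53


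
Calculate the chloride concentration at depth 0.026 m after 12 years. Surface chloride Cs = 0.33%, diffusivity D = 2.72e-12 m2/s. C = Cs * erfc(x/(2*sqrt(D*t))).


t_seconds = 12 * 365.25 * 24 * 3600 = 378691200.0 s
arg = 0.026 / (2 * sqrt(2.72e-12 * 378691200.0))
= 0.4051
erfc(0.4051) = 0.5668
C = 0.33 * 0.5668 = 0.187%

0.187


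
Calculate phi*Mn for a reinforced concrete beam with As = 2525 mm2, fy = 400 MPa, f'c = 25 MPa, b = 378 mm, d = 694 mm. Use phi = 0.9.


a = As * fy / (0.85 * f'c * b)
= 2525 * 400 / (0.85 * 25 * 378)
= 125.7392 mm
Mn = As * fy * (d - a/2) / 10^6
= 637.4417 kN-m
phi*Mn = 0.9 * 637.4417 = 573.7 kN-m

573.7


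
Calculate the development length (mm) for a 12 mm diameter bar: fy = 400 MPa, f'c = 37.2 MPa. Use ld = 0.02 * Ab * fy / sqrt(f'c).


Ab = pi * 12^2 / 4 = 113.097 mm2
ld = 0.02 * 113.097 * 400 / sqrt(37.2)
= 148.3 mm

148.3


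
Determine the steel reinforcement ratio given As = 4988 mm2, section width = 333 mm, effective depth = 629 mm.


rho = As / (b * d)
= 4988 / (333 * 629)
= 0.0238

0.0238


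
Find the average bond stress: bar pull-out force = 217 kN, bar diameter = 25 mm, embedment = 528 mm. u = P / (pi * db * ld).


u = P / (pi * db * ld)
= 217 * 1000 / (pi * 25 * 528)
= 5.233 MPa

5.233


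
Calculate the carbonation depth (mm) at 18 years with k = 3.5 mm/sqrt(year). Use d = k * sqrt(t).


depth = k * sqrt(t)
= 3.5 * sqrt(18)
= 14.85 mm

14.85


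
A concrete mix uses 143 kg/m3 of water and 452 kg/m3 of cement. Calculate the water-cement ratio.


w/c = water / cement
w/c = 143 / 452 = 0.316

0.316


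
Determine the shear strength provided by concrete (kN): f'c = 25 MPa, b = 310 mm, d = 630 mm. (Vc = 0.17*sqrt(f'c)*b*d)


Vc = 0.17 * sqrt(25) * 310 * 630 / 1000
= 166.0 kN

166.0


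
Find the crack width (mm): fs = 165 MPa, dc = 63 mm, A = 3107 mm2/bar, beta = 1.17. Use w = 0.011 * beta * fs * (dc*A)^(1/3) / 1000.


w = 0.011 * beta * fs * (dc * A)^(1/3) / 1000
= 0.011 * 1.17 * 165 * (63 * 3107)^(1/3) / 1000
= 0.123 mm

0.123


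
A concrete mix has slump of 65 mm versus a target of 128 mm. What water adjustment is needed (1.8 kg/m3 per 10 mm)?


Difference = 128 - 65 = 63 mm
Water adjustment = 63 * 1.8 / 10 = 11.3 kg/m3

11.3


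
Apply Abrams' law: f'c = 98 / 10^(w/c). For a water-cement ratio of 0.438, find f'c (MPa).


f'c = 98 / 10^0.438
= 98 / 2.742
= 35.75 MPa

35.75


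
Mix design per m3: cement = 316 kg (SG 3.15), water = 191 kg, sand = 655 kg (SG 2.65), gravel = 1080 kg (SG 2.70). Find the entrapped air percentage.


Vol cement = 316 / (3.15 * 1000) = 0.100317 m3
Vol water = 191 / 1000 = 0.191 m3
Vol sand = 655 / (2.65 * 1000) = 0.24717 m3
Vol gravel = 1080 / (2.70 * 1000) = 0.4 m3
Total solid + water volume = 0.938487 m3
Air = (1 - 0.938487) * 100 = 6.15%

6.15


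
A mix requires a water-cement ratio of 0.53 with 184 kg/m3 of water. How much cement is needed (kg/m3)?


Cement = water / (w/c)
= 184 / 0.53
= 347.2 kg/m3

347.2


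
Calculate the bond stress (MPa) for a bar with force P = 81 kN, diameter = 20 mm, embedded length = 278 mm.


u = P / (pi * db * ld)
= 81 * 1000 / (pi * 20 * 278)
= 4.637 MPa

4.637


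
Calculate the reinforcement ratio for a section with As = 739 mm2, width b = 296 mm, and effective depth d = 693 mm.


rho = As / (b * d)
= 739 / (296 * 693)
= 0.0036

0.0036


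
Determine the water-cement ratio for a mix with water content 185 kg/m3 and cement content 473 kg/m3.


w/c = water / cement
w/c = 185 / 473 = 0.391

0.391


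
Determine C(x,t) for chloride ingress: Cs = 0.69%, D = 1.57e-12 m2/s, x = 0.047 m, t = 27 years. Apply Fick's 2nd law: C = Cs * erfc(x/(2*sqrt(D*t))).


t_seconds = 27 * 365.25 * 24 * 3600 = 852055200.0 s
arg = 0.047 / (2 * sqrt(1.57e-12 * 852055200.0))
= 0.6425
erfc(0.6425) = 0.3635
C = 0.69 * 0.3635 = 0.2508%

0.2508


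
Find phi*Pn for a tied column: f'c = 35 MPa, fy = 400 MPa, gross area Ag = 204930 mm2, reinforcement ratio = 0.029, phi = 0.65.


Ast = rho * Ag = 0.029 * 204930 = 5942.97 mm2
phi*Pn = 0.65 * 0.80 * (0.85 * 35 * (204930 - 5942.97) + 400 * 5942.97) / 1000
= 4314.47 kN

4314.47


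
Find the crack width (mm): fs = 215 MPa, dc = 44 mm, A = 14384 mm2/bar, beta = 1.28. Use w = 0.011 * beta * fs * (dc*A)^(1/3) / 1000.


w = 0.011 * beta * fs * (dc * A)^(1/3) / 1000
= 0.011 * 1.28 * 215 * (44 * 14384)^(1/3) / 1000
= 0.26 mm

0.26


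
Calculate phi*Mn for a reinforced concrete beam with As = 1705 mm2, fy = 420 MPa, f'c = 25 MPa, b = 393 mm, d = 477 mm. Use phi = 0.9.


a = As * fy / (0.85 * f'c * b)
= 1705 * 420 / (0.85 * 25 * 393)
= 85.7476 mm
Mn = As * fy * (d - a/2) / 10^6
= 310.8778 kN-m
phi*Mn = 0.9 * 310.8778 = 279.79 kN-m

279.79


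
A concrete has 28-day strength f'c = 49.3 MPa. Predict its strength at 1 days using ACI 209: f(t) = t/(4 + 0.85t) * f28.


f(1) = 1 / (4 + 0.85 * 1) * 49.3
= 1 / 4.85 * 49.3
= 10.16 MPa

10.16


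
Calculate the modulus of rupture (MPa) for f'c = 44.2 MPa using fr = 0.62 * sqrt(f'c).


fr = 0.62 * sqrt(44.2)
= 4.122 MPa

4.122


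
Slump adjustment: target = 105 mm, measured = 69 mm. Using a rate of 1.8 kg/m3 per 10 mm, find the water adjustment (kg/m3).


Difference = 105 - 69 = 36 mm
Water adjustment = 36 * 1.8 / 10 = 6.5 kg/m3

6.5


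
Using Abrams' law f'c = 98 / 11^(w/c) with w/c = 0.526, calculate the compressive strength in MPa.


f'c = 98 / 11^0.526
= 98 / 3.53
= 27.76 MPa

27.76


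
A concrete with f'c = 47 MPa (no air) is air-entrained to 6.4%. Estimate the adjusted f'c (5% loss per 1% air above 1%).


Strength loss = (6.4 - 1) * 5 = 27.0%
f'c = 47 * (1 - 27.0/100)
= 34.31 MPa

34.31


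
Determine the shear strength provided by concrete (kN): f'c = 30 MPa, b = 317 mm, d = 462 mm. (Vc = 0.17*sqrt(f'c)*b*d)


Vc = 0.17 * sqrt(30) * 317 * 462 / 1000
= 136.37 kN

136.37


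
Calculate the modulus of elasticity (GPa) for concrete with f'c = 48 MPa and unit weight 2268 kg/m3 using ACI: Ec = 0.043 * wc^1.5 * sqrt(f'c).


Ec = 0.043 * 2268^1.5 * sqrt(48) / 1000
= 32.18 GPa

32.18


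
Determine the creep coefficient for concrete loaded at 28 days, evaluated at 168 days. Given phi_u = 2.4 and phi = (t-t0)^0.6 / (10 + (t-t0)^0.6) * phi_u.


dt = 168 - 28 = 140
phi = 140^0.6 / (10 + 140^0.6) * 2.4
= 1.584

1.584


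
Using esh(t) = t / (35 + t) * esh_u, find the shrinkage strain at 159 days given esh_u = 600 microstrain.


esh(159) = 159 / (35 + 159) * 600
= 159 / 194 * 600
= 491.8 microstrain

491.8


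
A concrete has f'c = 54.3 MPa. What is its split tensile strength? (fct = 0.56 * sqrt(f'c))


fct = 0.56 * sqrt(54.3)
= 0.56 * 7.369
= 4.127 MPa

4.127


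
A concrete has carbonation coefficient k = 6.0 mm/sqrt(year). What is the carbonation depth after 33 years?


depth = k * sqrt(t)
= 6.0 * sqrt(33)
= 34.47 mm

34.47


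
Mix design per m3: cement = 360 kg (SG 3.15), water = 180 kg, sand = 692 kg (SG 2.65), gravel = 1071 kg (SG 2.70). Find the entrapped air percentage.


Vol cement = 360 / (3.15 * 1000) = 0.114286 m3
Vol water = 180 / 1000 = 0.18 m3
Vol sand = 692 / (2.65 * 1000) = 0.261132 m3
Vol gravel = 1071 / (2.70 * 1000) = 0.396667 m3
Total solid + water volume = 0.952084 m3
Air = (1 - 0.952084) * 100 = 4.79%

4.79


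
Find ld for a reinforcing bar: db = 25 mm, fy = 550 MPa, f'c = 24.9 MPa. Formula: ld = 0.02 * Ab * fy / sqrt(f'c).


Ab = pi * 25^2 / 4 = 490.874 mm2
ld = 0.02 * 490.874 * 550 / sqrt(24.9)
= 1082.1 mm

1082.1


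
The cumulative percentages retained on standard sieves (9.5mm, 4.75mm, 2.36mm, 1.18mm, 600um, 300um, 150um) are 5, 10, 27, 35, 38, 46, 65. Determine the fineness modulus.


FM = sum(cumulative % retained) / 100
= 226 / 100
= 2.26

2.26


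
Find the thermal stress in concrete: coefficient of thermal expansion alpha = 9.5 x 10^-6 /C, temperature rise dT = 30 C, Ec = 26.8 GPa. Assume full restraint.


sigma = alpha * dT * Ec
= 9.5e-6 * 30 * 26.8 * 1000
= 7.638 MPa

7.638


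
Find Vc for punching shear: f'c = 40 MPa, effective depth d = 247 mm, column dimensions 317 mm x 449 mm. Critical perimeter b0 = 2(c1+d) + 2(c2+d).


b0 = 2*(317 + 247) + 2*(449 + 247) = 2520 mm
Vc = 0.33 * sqrt(40) * 2520 * 247 / 1000
= 1299.1 kN

1299.1


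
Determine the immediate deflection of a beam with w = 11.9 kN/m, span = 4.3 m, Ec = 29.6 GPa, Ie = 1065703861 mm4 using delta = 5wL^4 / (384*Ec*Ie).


Convert: L = 4.3 m = 4300 mm, Ec = 29.6 GPa = 29600 MPa
delta = 5 * 11.9 * 4300^4 / (384 * 29600 * 1065703861)
= 1.68 mm

1.68


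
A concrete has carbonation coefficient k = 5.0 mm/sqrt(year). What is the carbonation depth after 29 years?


depth = k * sqrt(t)
= 5.0 * sqrt(29)
= 26.93 mm

26.93


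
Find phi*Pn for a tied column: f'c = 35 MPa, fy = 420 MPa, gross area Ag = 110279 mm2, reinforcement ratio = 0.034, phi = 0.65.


Ast = rho * Ag = 0.034 * 110279 = 3749.486 mm2
phi*Pn = 0.65 * 0.80 * (0.85 * 35 * (110279 - 3749.486) + 420 * 3749.486) / 1000
= 2466.9 kN

2466.9


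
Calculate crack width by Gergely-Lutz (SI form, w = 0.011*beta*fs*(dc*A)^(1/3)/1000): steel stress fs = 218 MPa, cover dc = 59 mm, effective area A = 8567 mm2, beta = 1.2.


w = 0.011 * beta * fs * (dc * A)^(1/3) / 1000
= 0.011 * 1.2 * 218 * (59 * 8567)^(1/3) / 1000
= 0.229 mm

0.229


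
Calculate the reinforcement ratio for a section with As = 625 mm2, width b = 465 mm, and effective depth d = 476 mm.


rho = As / (b * d)
= 625 / (465 * 476)
= 0.0028

0.0028


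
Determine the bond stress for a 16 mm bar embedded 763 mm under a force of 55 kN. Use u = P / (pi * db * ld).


u = P / (pi * db * ld)
= 55 * 1000 / (pi * 16 * 763)
= 1.434 MPa

1.434


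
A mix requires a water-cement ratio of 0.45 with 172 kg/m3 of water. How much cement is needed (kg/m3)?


Cement = water / (w/c)
= 172 / 0.45
= 382.2 kg/m3

382.2


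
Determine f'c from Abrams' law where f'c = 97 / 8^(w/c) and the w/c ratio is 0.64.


f'c = 97 / 8^0.64
= 97 / 3.784
= 25.63 MPa

25.63


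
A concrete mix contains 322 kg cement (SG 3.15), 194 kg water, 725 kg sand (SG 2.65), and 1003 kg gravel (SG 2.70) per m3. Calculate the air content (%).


Vol cement = 322 / (3.15 * 1000) = 0.102222 m3
Vol water = 194 / 1000 = 0.194 m3
Vol sand = 725 / (2.65 * 1000) = 0.273585 m3
Vol gravel = 1003 / (2.70 * 1000) = 0.371481 m3
Total solid + water volume = 0.941289 m3
Air = (1 - 0.941289) * 100 = 5.87%

5.87


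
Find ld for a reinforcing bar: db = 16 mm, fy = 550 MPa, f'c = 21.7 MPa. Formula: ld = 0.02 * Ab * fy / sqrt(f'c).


Ab = pi * 16^2 / 4 = 201.062 mm2
ld = 0.02 * 201.062 * 550 / sqrt(21.7)
= 474.8 mm

474.8


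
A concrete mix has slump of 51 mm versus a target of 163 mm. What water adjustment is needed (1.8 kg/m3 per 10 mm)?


Difference = 163 - 51 = 112 mm
Water adjustment = 112 * 1.8 / 10 = 20.2 kg/m3

20.2


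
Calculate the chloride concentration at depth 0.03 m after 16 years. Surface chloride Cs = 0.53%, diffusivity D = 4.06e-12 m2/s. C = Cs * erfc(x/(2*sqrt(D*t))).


t_seconds = 16 * 365.25 * 24 * 3600 = 504921600.0 s
arg = 0.03 / (2 * sqrt(4.06e-12 * 504921600.0))
= 0.3313
erfc(0.3313) = 0.6394
C = 0.53 * 0.6394 = 0.3389%

0.3389


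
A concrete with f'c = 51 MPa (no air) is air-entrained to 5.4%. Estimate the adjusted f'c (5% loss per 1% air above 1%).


Strength loss = (5.4 - 1) * 5 = 22.0%
f'c = 51 * (1 - 22.0/100)
= 39.78 MPa

39.78


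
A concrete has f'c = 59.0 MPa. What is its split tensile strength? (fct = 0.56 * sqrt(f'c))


fct = 0.56 * sqrt(59.0)
= 0.56 * 7.681
= 4.301 MPa

4.301


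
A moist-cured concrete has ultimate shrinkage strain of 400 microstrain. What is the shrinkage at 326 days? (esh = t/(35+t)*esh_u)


esh(326) = 326 / (35 + 326) * 400
= 326 / 361 * 400
= 361.2 microstrain

361.2


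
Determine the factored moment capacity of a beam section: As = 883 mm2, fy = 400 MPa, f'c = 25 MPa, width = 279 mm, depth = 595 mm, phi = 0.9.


a = As * fy / (0.85 * f'c * b)
= 883 * 400 / (0.85 * 25 * 279)
= 59.5741 mm
Mn = As * fy * (d - a/2) / 10^6
= 199.6332 kN-m
phi*Mn = 0.9 * 199.6332 = 179.67 kN-m

179.67


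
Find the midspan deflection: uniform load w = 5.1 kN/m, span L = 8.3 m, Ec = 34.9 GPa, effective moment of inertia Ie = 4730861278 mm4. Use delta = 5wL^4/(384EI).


Convert: L = 8.3 m = 8300 mm, Ec = 34.9 GPa = 34900 MPa
delta = 5 * 5.1 * 8300^4 / (384 * 34900 * 4730861278)
= 1.91 mm

1.91


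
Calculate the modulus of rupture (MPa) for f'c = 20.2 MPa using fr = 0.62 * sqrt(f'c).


fr = 0.62 * sqrt(20.2)
= 2.787 MPa

2.787


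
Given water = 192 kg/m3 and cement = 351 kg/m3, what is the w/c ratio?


w/c = water / cement
w/c = 192 / 351 = 0.547

0.547


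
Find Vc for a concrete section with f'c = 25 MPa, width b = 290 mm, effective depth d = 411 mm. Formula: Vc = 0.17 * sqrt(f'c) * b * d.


Vc = 0.17 * sqrt(25) * 290 * 411 / 1000
= 101.31 kN

101.31


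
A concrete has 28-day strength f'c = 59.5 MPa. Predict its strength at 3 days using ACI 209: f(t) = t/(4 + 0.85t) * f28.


f(3) = 3 / (4 + 0.85 * 3) * 59.5
= 3 / 6.55 * 59.5
= 27.25 MPa

27.25


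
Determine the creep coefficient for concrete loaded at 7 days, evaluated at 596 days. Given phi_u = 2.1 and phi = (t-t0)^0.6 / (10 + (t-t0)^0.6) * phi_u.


dt = 596 - 7 = 589
phi = 589^0.6 / (10 + 589^0.6) * 2.1
= 1.725

1.725


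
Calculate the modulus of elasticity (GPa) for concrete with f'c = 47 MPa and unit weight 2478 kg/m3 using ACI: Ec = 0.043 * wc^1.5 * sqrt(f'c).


Ec = 0.043 * 2478^1.5 * sqrt(47) / 1000
= 36.36 GPa

36.36


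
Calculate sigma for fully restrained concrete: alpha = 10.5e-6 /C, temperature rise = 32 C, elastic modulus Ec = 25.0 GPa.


sigma = alpha * dT * Ec
= 10.5e-6 * 32 * 25.0 * 1000
= 8.4 MPa

8.4


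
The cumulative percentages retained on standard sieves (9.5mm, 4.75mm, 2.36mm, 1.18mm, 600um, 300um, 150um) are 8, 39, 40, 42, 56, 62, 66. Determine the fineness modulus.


FM = sum(cumulative % retained) / 100
= 313 / 100
= 3.13

3.13


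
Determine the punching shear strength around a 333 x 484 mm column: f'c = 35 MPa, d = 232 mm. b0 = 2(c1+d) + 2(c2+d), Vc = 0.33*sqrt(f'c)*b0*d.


b0 = 2*(333 + 232) + 2*(484 + 232) = 2562 mm
Vc = 0.33 * sqrt(35) * 2562 * 232 / 1000
= 1160.42 kN

1160.42


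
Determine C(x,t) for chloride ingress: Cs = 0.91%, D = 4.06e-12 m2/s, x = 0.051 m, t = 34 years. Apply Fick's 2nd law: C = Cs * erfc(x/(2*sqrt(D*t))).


t_seconds = 34 * 365.25 * 24 * 3600 = 1072958400.0 s
arg = 0.051 / (2 * sqrt(4.06e-12 * 1072958400.0))
= 0.3864
erfc(0.3864) = 0.5848
C = 0.91 * 0.5848 = 0.5322%

0.5322


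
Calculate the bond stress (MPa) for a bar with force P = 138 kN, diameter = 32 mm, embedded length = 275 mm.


u = P / (pi * db * ld)
= 138 * 1000 / (pi * 32 * 275)
= 4.992 MPa

4.992


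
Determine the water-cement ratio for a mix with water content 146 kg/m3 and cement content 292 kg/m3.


w/c = water / cement
w/c = 146 / 292 = 0.5

0.5


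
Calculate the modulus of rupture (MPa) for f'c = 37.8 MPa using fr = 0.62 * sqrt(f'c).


fr = 0.62 * sqrt(37.8)
= 3.812 MPa

3.812


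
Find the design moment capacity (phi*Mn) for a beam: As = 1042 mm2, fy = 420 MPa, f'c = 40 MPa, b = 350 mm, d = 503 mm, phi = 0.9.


a = As * fy / (0.85 * f'c * b)
= 1042 * 420 / (0.85 * 40 * 350)
= 36.7765 mm
Mn = As * fy * (d - a/2) / 10^6
= 212.0855 kN-m
phi*Mn = 0.9 * 212.0855 = 190.88 kN-m

190.88


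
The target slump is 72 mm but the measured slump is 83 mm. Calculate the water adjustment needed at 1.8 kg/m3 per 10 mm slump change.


Difference = 72 - 83 = -11 mm
Water adjustment = -11 * 1.8 / 10 = -2.0 kg/m3

-2.0


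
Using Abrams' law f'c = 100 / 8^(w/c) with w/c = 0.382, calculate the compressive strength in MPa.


f'c = 100 / 8^0.382
= 100 / 2.213
= 45.19 MPa

45.19


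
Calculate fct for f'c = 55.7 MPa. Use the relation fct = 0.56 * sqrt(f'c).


fct = 0.56 * sqrt(55.7)
= 0.56 * 7.463
= 4.179 MPa

4.179


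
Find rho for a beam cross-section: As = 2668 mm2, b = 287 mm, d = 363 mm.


rho = As / (b * d)
= 2668 / (287 * 363)
= 0.0256

0.0256


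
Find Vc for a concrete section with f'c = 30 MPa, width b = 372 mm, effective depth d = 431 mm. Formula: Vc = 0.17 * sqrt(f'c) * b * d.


Vc = 0.17 * sqrt(30) * 372 * 431 / 1000
= 149.29 kN

149.29


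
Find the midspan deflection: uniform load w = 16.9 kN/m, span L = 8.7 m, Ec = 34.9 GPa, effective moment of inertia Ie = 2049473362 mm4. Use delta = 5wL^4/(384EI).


Convert: L = 8.7 m = 8700 mm, Ec = 34.9 GPa = 34900 MPa
delta = 5 * 16.9 * 8700^4 / (384 * 34900 * 2049473362)
= 17.63 mm

17.63


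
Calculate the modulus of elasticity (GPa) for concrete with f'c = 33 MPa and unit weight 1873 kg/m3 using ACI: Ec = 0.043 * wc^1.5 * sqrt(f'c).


Ec = 0.043 * 1873^1.5 * sqrt(33) / 1000
= 20.02 GPa

20.02


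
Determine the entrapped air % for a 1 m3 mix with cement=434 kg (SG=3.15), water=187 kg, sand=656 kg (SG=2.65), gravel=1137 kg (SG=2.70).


Vol cement = 434 / (3.15 * 1000) = 0.137778 m3
Vol water = 187 / 1000 = 0.187 m3
Vol sand = 656 / (2.65 * 1000) = 0.247547 m3
Vol gravel = 1137 / (2.70 * 1000) = 0.421111 m3
Total solid + water volume = 0.993436 m3
Air = (1 - 0.993436) * 100 = 0.66%

0.66


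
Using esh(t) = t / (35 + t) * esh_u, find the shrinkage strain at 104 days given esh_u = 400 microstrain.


esh(104) = 104 / (35 + 104) * 400
= 104 / 139 * 400
= 299.3 microstrain

299.3


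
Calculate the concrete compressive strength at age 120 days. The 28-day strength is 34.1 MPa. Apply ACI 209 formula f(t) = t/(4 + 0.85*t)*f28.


f(120) = 120 / (4 + 0.85 * 120) * 34.1
= 120 / 106.0 * 34.1
= 38.6 MPa

38.6


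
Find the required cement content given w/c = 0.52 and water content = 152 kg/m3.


Cement = water / (w/c)
= 152 / 0.52
= 292.3 kg/m3

292.3


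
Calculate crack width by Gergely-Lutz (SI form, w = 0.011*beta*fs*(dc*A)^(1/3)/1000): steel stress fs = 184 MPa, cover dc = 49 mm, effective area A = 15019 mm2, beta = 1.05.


w = 0.011 * beta * fs * (dc * A)^(1/3) / 1000
= 0.011 * 1.05 * 184 * (49 * 15019)^(1/3) / 1000
= 0.192 mm

0.192


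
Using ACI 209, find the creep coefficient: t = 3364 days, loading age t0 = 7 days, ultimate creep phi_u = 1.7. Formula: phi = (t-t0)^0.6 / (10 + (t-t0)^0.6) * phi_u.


dt = 3364 - 7 = 3357
phi = 3357^0.6 / (10 + 3357^0.6) * 1.7
= 1.579

1.579


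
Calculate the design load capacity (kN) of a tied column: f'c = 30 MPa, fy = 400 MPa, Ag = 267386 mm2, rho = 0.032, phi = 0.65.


Ast = rho * Ag = 0.032 * 267386 = 8556.352 mm2
phi*Pn = 0.65 * 0.80 * (0.85 * 30 * (267386 - 8556.352) + 400 * 8556.352) / 1000
= 5211.8 kN

5211.8


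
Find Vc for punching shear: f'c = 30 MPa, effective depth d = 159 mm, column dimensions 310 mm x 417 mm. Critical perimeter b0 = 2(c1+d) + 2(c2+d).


b0 = 2*(310 + 159) + 2*(417 + 159) = 2090 mm
Vc = 0.33 * sqrt(30) * 2090 * 159 / 1000
= 600.65 kN

600.65


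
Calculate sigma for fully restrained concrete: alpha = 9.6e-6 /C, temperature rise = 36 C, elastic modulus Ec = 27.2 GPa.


sigma = alpha * dT * Ec
= 9.6e-6 * 36 * 27.2 * 1000
= 9.4 MPa

9.4


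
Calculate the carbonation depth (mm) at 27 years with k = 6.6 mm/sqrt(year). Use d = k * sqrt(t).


depth = k * sqrt(t)
= 6.6 * sqrt(27)
= 34.29 mm

34.29


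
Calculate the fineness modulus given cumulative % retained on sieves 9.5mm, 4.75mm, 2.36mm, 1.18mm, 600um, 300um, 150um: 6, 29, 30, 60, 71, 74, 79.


FM = sum(cumulative % retained) / 100
= 349 / 100
= 3.49

3.49


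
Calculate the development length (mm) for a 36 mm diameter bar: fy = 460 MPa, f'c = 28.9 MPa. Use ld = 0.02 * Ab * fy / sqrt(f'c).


Ab = pi * 36^2 / 4 = 1017.876 mm2
ld = 0.02 * 1017.876 * 460 / sqrt(28.9)
= 1741.9 mm

1741.9


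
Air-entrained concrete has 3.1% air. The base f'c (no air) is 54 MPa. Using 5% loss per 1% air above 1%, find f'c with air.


Strength loss = (3.1 - 1) * 5 = 10.5%
f'c = 54 * (1 - 10.5/100)
= 48.33 MPa

48.33


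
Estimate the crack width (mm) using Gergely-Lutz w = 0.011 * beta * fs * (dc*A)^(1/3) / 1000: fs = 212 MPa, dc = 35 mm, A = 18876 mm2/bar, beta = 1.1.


w = 0.011 * beta * fs * (dc * A)^(1/3) / 1000
= 0.011 * 1.1 * 212 * (35 * 18876)^(1/3) / 1000
= 0.223 mm

0.223


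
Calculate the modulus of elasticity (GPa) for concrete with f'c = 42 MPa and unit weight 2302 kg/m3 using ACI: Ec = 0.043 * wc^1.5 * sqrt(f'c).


Ec = 0.043 * 2302^1.5 * sqrt(42) / 1000
= 30.78 GPa

30.78


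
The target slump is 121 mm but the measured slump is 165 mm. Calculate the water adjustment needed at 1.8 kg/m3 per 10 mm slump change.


Difference = 121 - 165 = -44 mm
Water adjustment = -44 * 1.8 / 10 = -7.9 kg/m3

-7.9


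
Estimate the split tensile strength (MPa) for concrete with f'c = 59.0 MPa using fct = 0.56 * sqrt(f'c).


fct = 0.56 * sqrt(59.0)
= 0.56 * 7.681
= 4.301 MPa

4.301


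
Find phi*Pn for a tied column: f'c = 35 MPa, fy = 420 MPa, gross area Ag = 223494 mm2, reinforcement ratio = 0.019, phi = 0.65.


Ast = rho * Ag = 0.019 * 223494 = 4246.386 mm2
phi*Pn = 0.65 * 0.80 * (0.85 * 35 * (223494 - 4246.386) + 420 * 4246.386) / 1000
= 4319.17 kN

4319.17


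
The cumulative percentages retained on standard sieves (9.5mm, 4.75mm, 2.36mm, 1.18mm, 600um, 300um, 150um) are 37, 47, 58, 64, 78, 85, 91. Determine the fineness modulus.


FM = sum(cumulative % retained) / 100
= 460 / 100
= 4.6

4.6


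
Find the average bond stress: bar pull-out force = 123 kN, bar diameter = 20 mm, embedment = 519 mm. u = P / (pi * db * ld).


u = P / (pi * db * ld)
= 123 * 1000 / (pi * 20 * 519)
= 3.772 MPa

3.772


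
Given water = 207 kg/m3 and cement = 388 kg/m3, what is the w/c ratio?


w/c = water / cement
w/c = 207 / 388 = 0.534

0.534


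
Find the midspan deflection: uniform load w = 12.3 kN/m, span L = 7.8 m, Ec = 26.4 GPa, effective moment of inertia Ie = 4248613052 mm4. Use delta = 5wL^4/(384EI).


Convert: L = 7.8 m = 7800 mm, Ec = 26.4 GPa = 26400 MPa
delta = 5 * 12.3 * 7800^4 / (384 * 26400 * 4248613052)
= 5.29 mm

5.29


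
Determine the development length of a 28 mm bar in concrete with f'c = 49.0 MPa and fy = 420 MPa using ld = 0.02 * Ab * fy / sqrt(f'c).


Ab = pi * 28^2 / 4 = 615.752 mm2
ld = 0.02 * 615.752 * 420 / sqrt(49.0)
= 738.9 mm

738.9


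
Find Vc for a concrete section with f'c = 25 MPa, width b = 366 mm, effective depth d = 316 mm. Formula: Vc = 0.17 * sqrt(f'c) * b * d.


Vc = 0.17 * sqrt(25) * 366 * 316 / 1000
= 98.31 kN

98.31


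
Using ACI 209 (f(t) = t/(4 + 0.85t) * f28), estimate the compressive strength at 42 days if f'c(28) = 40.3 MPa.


f(42) = 42 / (4 + 0.85 * 42) * 40.3
= 42 / 39.7 * 40.3
= 42.63 MPa

42.63


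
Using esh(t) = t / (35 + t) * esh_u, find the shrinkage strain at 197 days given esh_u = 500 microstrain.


esh(197) = 197 / (35 + 197) * 500
= 197 / 232 * 500
= 424.6 microstrain

424.6


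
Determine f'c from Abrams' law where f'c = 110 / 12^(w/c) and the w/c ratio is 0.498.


f'c = 110 / 12^0.498
= 110 / 3.447
= 31.91 MPa

31.91


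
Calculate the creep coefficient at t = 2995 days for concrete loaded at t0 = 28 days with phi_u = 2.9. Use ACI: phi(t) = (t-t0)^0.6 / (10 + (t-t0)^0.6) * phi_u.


dt = 2995 - 28 = 2967
phi = 2967^0.6 / (10 + 2967^0.6) * 2.9
= 2.679

2.679


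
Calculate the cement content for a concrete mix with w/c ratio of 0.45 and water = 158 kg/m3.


Cement = water / (w/c)
= 158 / 0.45
= 351.1 kg/m3

351.1


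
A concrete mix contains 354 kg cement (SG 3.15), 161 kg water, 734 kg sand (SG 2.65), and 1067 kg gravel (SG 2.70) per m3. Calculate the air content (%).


Vol cement = 354 / (3.15 * 1000) = 0.112381 m3
Vol water = 161 / 1000 = 0.161 m3
Vol sand = 734 / (2.65 * 1000) = 0.276981 m3
Vol gravel = 1067 / (2.70 * 1000) = 0.395185 m3
Total solid + water volume = 0.945547 m3
Air = (1 - 0.945547) * 100 = 5.45%

5.45


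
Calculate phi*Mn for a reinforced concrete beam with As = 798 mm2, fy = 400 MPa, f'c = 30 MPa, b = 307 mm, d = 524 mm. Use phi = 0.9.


a = As * fy / (0.85 * f'c * b)
= 798 * 400 / (0.85 * 30 * 307)
= 40.7741 mm
Mn = As * fy * (d - a/2) / 10^6
= 160.7533 kN-m
phi*Mn = 0.9 * 160.7533 = 144.68 kN-m

144.68


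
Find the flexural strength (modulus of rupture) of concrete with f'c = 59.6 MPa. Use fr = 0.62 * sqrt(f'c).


fr = 0.62 * sqrt(59.6)
= 4.786 MPa

4.786


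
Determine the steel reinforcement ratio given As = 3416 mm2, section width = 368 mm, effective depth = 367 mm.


rho = As / (b * d)
= 3416 / (368 * 367)
= 0.0253

0.0253


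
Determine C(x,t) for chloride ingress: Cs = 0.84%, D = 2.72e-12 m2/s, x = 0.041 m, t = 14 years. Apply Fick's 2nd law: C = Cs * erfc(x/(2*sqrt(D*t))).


t_seconds = 14 * 365.25 * 24 * 3600 = 441806400.0 s
arg = 0.041 / (2 * sqrt(2.72e-12 * 441806400.0))
= 0.5914
erfc(0.5914) = 0.403
C = 0.84 * 0.403 = 0.3385%

0.3385


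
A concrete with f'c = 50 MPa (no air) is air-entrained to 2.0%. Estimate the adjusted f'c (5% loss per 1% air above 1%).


Strength loss = (2.0 - 1) * 5 = 5.0%
f'c = 50 * (1 - 5.0/100)
= 47.5 MPa

47.5


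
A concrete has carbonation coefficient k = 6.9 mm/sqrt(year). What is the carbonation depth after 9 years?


depth = k * sqrt(t)
= 6.9 * sqrt(9)
= 20.7 mm

20.7


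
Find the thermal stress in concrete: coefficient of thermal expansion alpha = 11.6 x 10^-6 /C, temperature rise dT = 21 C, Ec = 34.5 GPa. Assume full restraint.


sigma = alpha * dT * Ec
= 11.6e-6 * 21 * 34.5 * 1000
= 8.404 MPa

8.404


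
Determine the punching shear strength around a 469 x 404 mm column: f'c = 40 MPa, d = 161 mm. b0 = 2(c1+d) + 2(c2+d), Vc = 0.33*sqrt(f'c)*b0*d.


b0 = 2*(469 + 161) + 2*(404 + 161) = 2390 mm
Vc = 0.33 * sqrt(40) * 2390 * 161 / 1000
= 803.1 kN

803.1


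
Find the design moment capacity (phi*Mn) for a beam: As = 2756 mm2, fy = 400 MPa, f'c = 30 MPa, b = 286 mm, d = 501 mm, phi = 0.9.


a = As * fy / (0.85 * f'c * b)
= 2756 * 400 / (0.85 * 30 * 286)
= 151.1586 mm
Mn = As * fy * (d - a/2) / 10^6
= 468.9838 kN-m
phi*Mn = 0.9 * 468.9838 = 422.09 kN-m

422.09


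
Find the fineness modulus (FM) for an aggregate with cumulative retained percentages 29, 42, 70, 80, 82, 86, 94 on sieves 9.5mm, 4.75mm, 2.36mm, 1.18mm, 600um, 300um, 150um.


FM = sum(cumulative % retained) / 100
= 483 / 100
= 4.83

4.83


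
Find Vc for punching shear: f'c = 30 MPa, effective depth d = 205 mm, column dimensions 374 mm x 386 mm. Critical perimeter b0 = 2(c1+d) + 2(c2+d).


b0 = 2*(374 + 205) + 2*(386 + 205) = 2340 mm
Vc = 0.33 * sqrt(30) * 2340 * 205 / 1000
= 867.05 kN

867.05


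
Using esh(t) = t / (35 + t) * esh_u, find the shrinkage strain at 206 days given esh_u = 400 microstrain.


esh(206) = 206 / (35 + 206) * 400
= 206 / 241 * 400
= 341.9 microstrain

341.9


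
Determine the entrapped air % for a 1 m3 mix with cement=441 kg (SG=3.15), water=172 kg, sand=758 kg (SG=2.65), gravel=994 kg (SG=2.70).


Vol cement = 441 / (3.15 * 1000) = 0.14 m3
Vol water = 172 / 1000 = 0.172 m3
Vol sand = 758 / (2.65 * 1000) = 0.286038 m3
Vol gravel = 994 / (2.70 * 1000) = 0.368148 m3
Total solid + water volume = 0.966186 m3
Air = (1 - 0.966186) * 100 = 3.38%

3.38


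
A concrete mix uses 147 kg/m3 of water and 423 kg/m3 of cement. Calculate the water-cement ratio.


w/c = water / cement
w/c = 147 / 423 = 0.348

0.348


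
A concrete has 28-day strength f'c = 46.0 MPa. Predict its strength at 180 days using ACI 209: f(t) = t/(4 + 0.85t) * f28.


f(180) = 180 / (4 + 0.85 * 180) * 46.0
= 180 / 157.0 * 46.0
= 52.74 MPa

52.74


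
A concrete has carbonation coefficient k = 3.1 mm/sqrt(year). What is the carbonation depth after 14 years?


depth = k * sqrt(t)
= 3.1 * sqrt(14)
= 11.6 mm

11.6


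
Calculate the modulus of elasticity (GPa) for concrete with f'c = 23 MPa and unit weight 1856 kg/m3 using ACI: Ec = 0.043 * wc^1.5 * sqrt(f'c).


Ec = 0.043 * 1856^1.5 * sqrt(23) / 1000
= 16.49 GPa

16.49


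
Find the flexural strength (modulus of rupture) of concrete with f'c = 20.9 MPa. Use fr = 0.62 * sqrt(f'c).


fr = 0.62 * sqrt(20.9)
= 2.834 MPa

2.834


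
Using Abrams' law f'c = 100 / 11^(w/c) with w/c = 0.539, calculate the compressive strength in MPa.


f'c = 100 / 11^0.539
= 100 / 3.642
= 27.46 MPa

27.46


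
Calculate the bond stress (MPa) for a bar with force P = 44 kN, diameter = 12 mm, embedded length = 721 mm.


u = P / (pi * db * ld)
= 44 * 1000 / (pi * 12 * 721)
= 1.619 MPa

1.619


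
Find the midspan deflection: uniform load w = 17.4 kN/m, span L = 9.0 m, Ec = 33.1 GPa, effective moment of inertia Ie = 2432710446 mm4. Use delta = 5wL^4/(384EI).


Convert: L = 9.0 m = 9000 mm, Ec = 33.1 GPa = 33100 MPa
delta = 5 * 17.4 * 9000^4 / (384 * 33100 * 2432710446)
= 18.46 mm

18.46


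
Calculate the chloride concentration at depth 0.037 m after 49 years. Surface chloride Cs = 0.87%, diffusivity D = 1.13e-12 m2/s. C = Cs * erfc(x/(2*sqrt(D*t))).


t_seconds = 49 * 365.25 * 24 * 3600 = 1546322400.0 s
arg = 0.037 / (2 * sqrt(1.13e-12 * 1546322400.0))
= 0.4426
erfc(0.4426) = 0.5314
C = 0.87 * 0.5314 = 0.4623%

0.4623


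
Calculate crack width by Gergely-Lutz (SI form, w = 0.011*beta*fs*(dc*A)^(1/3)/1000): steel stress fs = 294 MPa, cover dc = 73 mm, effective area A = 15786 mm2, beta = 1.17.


w = 0.011 * beta * fs * (dc * A)^(1/3) / 1000
= 0.011 * 1.17 * 294 * (73 * 15786)^(1/3) / 1000
= 0.397 mm

0.397


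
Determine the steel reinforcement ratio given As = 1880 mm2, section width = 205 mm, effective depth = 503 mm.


rho = As / (b * d)
= 1880 / (205 * 503)
= 0.0182

0.0182


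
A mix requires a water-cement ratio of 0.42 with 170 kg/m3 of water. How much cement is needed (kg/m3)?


Cement = water / (w/c)
= 170 / 0.42
= 404.8 kg/m3

404.8


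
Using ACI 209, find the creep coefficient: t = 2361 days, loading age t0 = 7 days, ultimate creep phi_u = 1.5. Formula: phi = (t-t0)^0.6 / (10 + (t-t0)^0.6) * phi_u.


dt = 2361 - 7 = 2354
phi = 2354^0.6 / (10 + 2354^0.6) * 1.5
= 1.37

1.37


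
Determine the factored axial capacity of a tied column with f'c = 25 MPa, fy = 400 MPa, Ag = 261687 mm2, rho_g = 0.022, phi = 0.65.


Ast = rho * Ag = 0.022 * 261687 = 5757.114 mm2
phi*Pn = 0.65 * 0.80 * (0.85 * 25 * (261687 - 5757.114) + 400 * 5757.114) / 1000
= 4025.5 kN

4025.5


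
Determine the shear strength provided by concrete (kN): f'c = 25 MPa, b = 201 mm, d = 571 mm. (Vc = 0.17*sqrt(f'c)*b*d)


Vc = 0.17 * sqrt(25) * 201 * 571 / 1000
= 97.56 kN

97.56


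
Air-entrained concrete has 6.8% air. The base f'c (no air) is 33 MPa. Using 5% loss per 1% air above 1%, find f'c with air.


Strength loss = (6.8 - 1) * 5 = 29.0%
f'c = 33 * (1 - 29.0/100)
= 23.43 MPa

23.43


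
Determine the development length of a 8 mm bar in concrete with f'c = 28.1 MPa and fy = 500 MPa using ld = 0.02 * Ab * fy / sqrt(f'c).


Ab = pi * 8^2 / 4 = 50.265 mm2
ld = 0.02 * 50.265 * 500 / sqrt(28.1)
= 94.8 mm

94.8
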